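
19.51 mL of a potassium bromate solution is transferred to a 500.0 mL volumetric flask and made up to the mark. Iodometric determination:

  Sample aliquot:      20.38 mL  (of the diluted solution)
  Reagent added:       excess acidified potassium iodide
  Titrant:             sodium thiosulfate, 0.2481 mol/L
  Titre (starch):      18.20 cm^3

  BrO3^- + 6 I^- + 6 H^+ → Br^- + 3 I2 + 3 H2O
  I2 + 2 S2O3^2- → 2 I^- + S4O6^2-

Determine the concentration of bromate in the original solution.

n(S2O3^2-) = 0.01820 × 0.2481 = 4.515 × 10^-3 mol
n(I2) = n(S2O3^2-)/2 = 2.258 × 10^-3 mol
From the 1:3 ratio, n(BrO3^-) in the aliquot = 1/3 × 2.258 × 10^-3 = 7.526 × 10^-4 mol
[BrO3^-]_dilute = 7.526 × 10^-4 / 0.02038 = 0.03693 mol/L
[BrO3^-]_original = 0.03693 × 500.0/19.51 = 0.9464 mol/L

0.9464 mol/L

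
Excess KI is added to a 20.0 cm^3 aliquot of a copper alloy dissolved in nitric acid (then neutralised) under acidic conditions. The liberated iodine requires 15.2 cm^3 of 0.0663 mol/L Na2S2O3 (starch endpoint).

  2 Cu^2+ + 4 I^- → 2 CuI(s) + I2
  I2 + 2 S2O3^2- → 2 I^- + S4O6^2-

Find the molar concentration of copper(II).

n(S2O3^2-) = 0.0152 × 0.0663 = 1.01 × 10^-3 mol
n(I2) = n(S2O3^2-)/2 = 5.04 × 10^-4 mol
From the 2:1 ratio, n(Cu2+) in the aliquot = 2/1 × 5.04 × 10^-4 = 1.01 × 10^-3 mol
[Cu2+] = 1.01 × 10^-3 / 0.0200 = 0.0504 mol/L

0.0504 mol/L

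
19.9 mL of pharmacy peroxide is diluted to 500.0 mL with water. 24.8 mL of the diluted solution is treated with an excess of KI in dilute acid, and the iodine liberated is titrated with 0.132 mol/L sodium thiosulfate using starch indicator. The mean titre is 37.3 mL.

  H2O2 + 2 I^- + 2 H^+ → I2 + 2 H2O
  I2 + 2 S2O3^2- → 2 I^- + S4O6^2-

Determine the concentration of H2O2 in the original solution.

n(S2O3^2-) = 0.0373 × 0.132 = 4.92 × 10^-3 mol
n(I2) = n(S2O3^2-)/2 = 2.46 × 10^-3 mol
n(H2O2) in the aliquot = 2.46 × 10^-3 mol (1:1 ratio)
[H2O2]_dilute = 2.46 × 10^-3 / 0.0248 = 0.0993 mol/L
[H2O2]_original = 0.0993 × 500.0/19.9 = 2.49 mol/L

2.49 mol/L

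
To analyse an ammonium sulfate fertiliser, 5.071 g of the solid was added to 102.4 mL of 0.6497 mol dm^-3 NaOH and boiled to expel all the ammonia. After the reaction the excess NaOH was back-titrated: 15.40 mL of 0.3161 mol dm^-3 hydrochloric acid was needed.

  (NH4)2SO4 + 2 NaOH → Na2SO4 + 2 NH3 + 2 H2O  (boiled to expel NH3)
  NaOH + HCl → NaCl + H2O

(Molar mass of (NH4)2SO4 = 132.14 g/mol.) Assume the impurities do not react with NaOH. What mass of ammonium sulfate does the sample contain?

4.074 g

n(NaOH) added = 0.1024 × 0.6497 = 0.06653 mol
n(HCl) used in back-titration = 0.01540 × 0.3161 = 4.868 × 10^-3 mol
n(NaOH) left over = 4.868 × 10^-3 mol (1:1 ratio)
n(NaOH) consumed by analyte = 0.06653 − 4.868 × 10^-3 = 0.06166 mol
From the 1:2 ratio, n((NH4)2SO4) = 1/2 × 0.06166 = 0.03083 mol
mass of (NH4)2SO4 = 0.03083 × 132.14 = 4.074 g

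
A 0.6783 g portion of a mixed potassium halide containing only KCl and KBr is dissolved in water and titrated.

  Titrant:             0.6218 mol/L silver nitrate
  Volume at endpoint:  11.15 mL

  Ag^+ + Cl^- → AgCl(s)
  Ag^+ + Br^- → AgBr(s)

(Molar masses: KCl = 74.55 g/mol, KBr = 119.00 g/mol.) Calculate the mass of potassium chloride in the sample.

0.2461 g

n(AgNO3) = 0.01115 × 0.6218 = 6.933 × 10^-3 mol
Let x = n(KCl), y = n(KBr).
Titrant: 1x + 1y = 6.933 × 10^-3;  mass: 74.55x + 119.00y = 0.6783
Solving, x = 3.301 × 10^-3 mol, y = 3.632 × 10^-3 mol
mass of KCl = 3.301 × 10^-3 × 74.55 = 0.2461 g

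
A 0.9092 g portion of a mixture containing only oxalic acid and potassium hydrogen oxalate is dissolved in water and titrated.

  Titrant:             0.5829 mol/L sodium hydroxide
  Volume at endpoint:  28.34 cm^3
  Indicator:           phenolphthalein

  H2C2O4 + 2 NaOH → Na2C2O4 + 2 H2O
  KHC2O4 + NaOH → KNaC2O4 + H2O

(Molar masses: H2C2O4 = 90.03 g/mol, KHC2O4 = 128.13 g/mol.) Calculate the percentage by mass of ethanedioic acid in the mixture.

71.93 %

n(NaOH) = 0.02834 × 0.5829 = 0.01652 mol
Let x = n(H2C2O4), y = n(KHC2O4).
Titrant: 2x + 1y = 0.01652;  mass: 90.03x + 128.13y = 0.9092
Solving, x = 7.264 × 10^-3 mol, y = 1.992 × 10^-3 mol
mass of H2C2O4 = 7.264 × 10^-3 × 90.03 = 0.6539 g
% H2C2O4 = 0.6539 / 0.9092 × 100 = 71.93 %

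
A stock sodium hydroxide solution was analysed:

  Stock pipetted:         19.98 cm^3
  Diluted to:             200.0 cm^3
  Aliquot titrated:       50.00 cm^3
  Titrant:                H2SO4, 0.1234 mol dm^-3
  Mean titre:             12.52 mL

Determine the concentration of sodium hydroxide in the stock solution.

2 NaOH + H2SO4 → Na2SO4 + 2 H2O
n(H2SO4) = 0.01252 × 0.1234 = 1.545 × 10^-3 mol
From the 2:1 ratio, n(NaOH) in the aliquot = 2/1 × 1.545 × 10^-3 = 3.090 × 10^-3 mol
[NaOH]_dilute = 3.090 × 10^-3 / 0.05000 = 0.06180 mol/L
Dilution factor = 200.0 / 19.98 = 10.01
[NaOH]_stock = 0.06180 × 10.01 = 0.6186 mol/L

0.6186 mol/L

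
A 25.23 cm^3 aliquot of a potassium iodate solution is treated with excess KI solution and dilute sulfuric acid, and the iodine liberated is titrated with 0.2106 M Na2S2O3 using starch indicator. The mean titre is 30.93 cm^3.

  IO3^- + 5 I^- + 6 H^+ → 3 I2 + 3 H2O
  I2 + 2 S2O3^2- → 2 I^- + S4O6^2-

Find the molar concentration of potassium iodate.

0.04303 M

n(S2O3^2-) = 0.03093 × 0.2106 = 6.514 × 10^-3 mol
n(I2) = n(S2O3^2-)/2 = 3.257 × 10^-3 mol
From the 1:3 ratio, n(IO3^-) in the aliquot = 1/3 × 3.257 × 10^-3 = 1.086 × 10^-3 mol
[IO3^-] = 1.086 × 10^-3 / 0.02523 = 0.04303 mol/L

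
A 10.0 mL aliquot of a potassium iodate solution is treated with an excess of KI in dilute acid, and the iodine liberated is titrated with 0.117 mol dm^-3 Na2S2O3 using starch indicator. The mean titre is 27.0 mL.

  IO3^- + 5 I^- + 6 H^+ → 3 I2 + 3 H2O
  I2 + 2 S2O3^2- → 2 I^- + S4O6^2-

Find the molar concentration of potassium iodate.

0.0527 mol/L

n(S2O3^2-) = 0.0270 × 0.117 = 3.16 × 10^-3 mol
n(I2) = n(S2O3^2-)/2 = 1.58 × 10^-3 mol
From the 1:3 ratio, n(IO3^-) in the aliquot = 1/3 × 1.58 × 10^-3 = 5.27 × 10^-4 mol
[IO3^-] = 5.27 × 10^-4 / 0.0100 = 0.0527 mol/L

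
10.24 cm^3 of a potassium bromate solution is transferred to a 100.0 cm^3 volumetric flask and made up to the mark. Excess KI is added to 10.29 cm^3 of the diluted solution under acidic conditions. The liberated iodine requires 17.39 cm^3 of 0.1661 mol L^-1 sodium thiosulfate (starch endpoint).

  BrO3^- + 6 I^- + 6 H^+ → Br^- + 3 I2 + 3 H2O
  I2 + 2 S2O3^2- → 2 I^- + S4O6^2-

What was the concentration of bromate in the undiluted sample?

0.4569 mol/L

n(S2O3^2-) = 0.01739 × 0.1661 = 2.888 × 10^-3 mol
n(I2) = n(S2O3^2-)/2 = 1.444 × 10^-3 mol
From the 1:3 ratio, n(BrO3^-) in the aliquot = 1/3 × 1.444 × 10^-3 = 4.814 × 10^-4 mol
[BrO3^-]_dilute = 4.814 × 10^-4 / 0.01029 = 0.04678 mol/L
[BrO3^-]_original = 0.04678 × 100.0/10.24 = 0.4569 mol/L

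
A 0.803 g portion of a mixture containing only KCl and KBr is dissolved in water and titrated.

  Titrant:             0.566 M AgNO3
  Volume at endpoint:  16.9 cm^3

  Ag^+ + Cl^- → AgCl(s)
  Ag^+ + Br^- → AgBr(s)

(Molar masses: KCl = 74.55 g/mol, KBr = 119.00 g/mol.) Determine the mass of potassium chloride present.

0.562 g

n(AgNO3) = 0.0169 × 0.566 = 9.57 × 10^-3 mol
Let x = n(KCl), y = n(KBr).
Titrant: 1x + 1y = 9.57 × 10^-3;  mass: 74.55x + 119.00y = 0.803
Solving, x = 7.54 × 10^-3 mol, y = 2.02 × 10^-3 mol
mass of KCl = 7.54 × 10^-3 × 74.55 = 0.562 g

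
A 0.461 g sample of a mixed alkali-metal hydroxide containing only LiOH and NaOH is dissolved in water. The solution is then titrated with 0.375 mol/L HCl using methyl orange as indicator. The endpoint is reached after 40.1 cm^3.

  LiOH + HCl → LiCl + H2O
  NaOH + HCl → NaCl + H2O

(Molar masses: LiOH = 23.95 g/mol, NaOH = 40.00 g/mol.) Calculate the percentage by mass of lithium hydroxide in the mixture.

n(HCl) = 0.0401 × 0.375 = 0.0150 mol
Let x = n(LiOH), y = n(NaOH).
Titrant: 1x + 1y = 0.0150;  mass: 23.95x + 40.00y = 0.461
Solving, x = 8.75 × 10^-3 mol, y = 6.28 × 10^-3 mol
mass of LiOH = 8.75 × 10^-3 × 23.95 = 0.210 g
% LiOH = 0.210 / 0.461 × 100 = 45.5 %

45.5 %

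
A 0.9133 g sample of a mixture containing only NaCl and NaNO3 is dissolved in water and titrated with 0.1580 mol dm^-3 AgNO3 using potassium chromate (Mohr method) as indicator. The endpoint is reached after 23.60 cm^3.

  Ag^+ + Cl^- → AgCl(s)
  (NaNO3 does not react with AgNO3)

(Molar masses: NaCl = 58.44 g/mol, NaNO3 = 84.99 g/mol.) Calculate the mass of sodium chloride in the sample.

n(AgNO3) = 0.02360 × 0.1580 = 3.729 × 10^-3 mol
Let x = n(NaCl), y = n(NaNO3).
Titrant: 1x = 3.729 × 10^-3;  mass: 58.44x + 84.99y = 0.9133
Solving, x = 3.729 × 10^-3 mol, y = 8.182 × 10^-3 mol
mass of NaCl = 3.729 × 10^-3 × 58.44 = 0.2179 g

0.2179 g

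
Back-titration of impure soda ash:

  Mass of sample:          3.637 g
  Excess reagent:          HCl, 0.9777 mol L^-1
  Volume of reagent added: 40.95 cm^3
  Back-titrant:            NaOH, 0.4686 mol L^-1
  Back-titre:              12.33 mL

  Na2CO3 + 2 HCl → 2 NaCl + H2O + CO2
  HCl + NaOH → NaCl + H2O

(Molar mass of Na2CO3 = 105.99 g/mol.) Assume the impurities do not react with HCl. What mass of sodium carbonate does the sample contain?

1.816 g

n(HCl) added = 0.04095 × 0.9777 = 0.04004 mol
n(NaOH) used in back-titration = 0.01233 × 0.4686 = 5.778 × 10^-3 mol
n(HCl) left over = 5.778 × 10^-3 mol (1:1 ratio)
n(HCl) consumed by analyte = 0.04004 − 5.778 × 10^-3 = 0.03426 mol
From the 1:2 ratio, n(Na2CO3) = 1/2 × 0.03426 = 0.01713 mol
mass of Na2CO3 = 0.01713 × 105.99 = 1.816 g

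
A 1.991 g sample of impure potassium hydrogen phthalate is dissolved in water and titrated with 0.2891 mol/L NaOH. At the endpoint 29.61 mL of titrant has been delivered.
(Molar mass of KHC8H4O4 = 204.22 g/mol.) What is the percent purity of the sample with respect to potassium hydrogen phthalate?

KHC8H4O4 + NaOH → KNaC8H4O4 + H2O
n(NaOH) = 0.02961 L × 0.2891 mol/L = 8.560 × 10^-3 mol
n(KHC8H4O4) = 8.560 × 10^-3 mol (1:1 ratio)
mass of KHC8H4O4 = 8.560 × 10^-3 × 204.22 g/mol = 1.748 g
% KHC8H4O4 = 1.748 / 1.991 × 100 = 87.80 %

87.80 %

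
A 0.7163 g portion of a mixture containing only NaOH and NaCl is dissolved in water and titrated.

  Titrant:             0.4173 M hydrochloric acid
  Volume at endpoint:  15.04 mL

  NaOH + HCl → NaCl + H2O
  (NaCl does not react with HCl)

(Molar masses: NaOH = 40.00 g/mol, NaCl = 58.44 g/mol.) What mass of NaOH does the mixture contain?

0.2510 g

n(HCl) = 0.01504 × 0.4173 = 6.276 × 10^-3 mol
Let x = n(NaOH), y = n(NaCl).
Titrant: 1x = 6.276 × 10^-3;  mass: 40.00x + 58.44y = 0.7163
Solving, x = 6.276 × 10^-3 mol, y = 7.961 × 10^-3 mol
mass of NaOH = 6.276 × 10^-3 × 40.00 = 0.2510 g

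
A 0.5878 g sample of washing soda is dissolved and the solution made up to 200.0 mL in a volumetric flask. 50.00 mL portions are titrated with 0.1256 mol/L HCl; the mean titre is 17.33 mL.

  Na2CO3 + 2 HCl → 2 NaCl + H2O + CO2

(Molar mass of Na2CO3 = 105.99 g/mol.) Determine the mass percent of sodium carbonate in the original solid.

n(HCl) per titration = 0.01733 × 0.1256 = 2.177 × 10^-3 mol
From the 1:2 ratio, n(Na2CO3) in each aliquot = 1/2 × 2.177 × 10^-3 = 1.088 × 10^-3 mol
n(Na2CO3) in the whole flask = 1.088 × 10^-3 × 200.0/50.00 = 4.353 × 10^-3 mol
mass of Na2CO3 = 4.353 × 10^-3 × 105.99 = 0.4614 g
% Na2CO3 = 0.4614 / 0.5878 × 100 = 78.50 %

78.50 %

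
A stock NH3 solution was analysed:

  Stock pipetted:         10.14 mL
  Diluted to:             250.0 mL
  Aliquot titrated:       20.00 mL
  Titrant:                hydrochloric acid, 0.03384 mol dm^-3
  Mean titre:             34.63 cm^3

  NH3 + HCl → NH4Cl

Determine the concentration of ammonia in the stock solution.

n(HCl) = 0.03463 × 0.03384 = 1.172 × 10^-3 mol
n(NH3) in the aliquot = 1.172 × 10^-3 mol (1:1 ratio)
[NH3]_dilute = 1.172 × 10^-3 / 0.02000 = 0.05859 mol/L
Dilution factor = 250.0 / 10.14 = 24.65
[NH3]_stock = 0.05859 × 24.65 = 1.445 mol/L

1.445 mol/L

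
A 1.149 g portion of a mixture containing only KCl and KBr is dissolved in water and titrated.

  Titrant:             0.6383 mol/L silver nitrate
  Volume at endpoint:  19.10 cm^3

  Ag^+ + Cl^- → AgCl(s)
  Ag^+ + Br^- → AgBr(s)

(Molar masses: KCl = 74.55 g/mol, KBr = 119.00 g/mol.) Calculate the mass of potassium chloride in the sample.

n(AgNO3) = 0.01910 × 0.6383 = 0.01219 mol
Let x = n(KCl), y = n(KBr).
Titrant: 1x + 1y = 0.01219;  mass: 74.55x + 119.00y = 1.149
Solving, x = 6.789 × 10^-3 mol, y = 5.402 × 10^-3 mol
mass of KCl = 6.789 × 10^-3 × 74.55 = 0.5062 g

0.5062 g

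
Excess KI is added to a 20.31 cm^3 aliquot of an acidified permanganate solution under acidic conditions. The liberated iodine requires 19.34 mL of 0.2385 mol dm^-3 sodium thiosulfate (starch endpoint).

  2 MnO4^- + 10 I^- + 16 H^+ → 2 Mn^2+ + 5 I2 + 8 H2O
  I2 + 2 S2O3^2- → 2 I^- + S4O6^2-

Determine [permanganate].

n(S2O3^2-) = 0.01934 × 0.2385 = 4.613 × 10^-3 mol
n(I2) = n(S2O3^2-)/2 = 2.306 × 10^-3 mol
From the 2:5 ratio, n(MnO4^-) in the aliquot = 2/5 × 2.306 × 10^-3 = 9.225 × 10^-4 mol
[MnO4^-] = 9.225 × 10^-4 / 0.02031 = 0.04542 mol/L

0.04542 mol/L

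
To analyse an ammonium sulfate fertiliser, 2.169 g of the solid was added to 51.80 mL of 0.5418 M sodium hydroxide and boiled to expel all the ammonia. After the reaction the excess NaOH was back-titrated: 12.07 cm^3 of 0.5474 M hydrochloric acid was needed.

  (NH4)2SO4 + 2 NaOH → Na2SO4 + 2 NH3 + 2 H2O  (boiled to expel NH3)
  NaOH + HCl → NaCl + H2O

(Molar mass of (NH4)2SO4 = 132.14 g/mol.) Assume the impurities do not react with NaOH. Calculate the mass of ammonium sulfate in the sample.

n(NaOH) added = 0.05180 × 0.5418 = 0.02807 mol
n(HCl) used in back-titration = 0.01207 × 0.5474 = 6.607 × 10^-3 mol
n(NaOH) left over = 6.607 × 10^-3 mol (1:1 ratio)
n(NaOH) consumed by analyte = 0.02807 − 6.607 × 10^-3 = 0.02146 mol
From the 1:2 ratio, n((NH4)2SO4) = 1/2 × 0.02146 = 0.01073 mol
mass of (NH4)2SO4 = 0.01073 × 132.14 = 1.418 g

1.418 g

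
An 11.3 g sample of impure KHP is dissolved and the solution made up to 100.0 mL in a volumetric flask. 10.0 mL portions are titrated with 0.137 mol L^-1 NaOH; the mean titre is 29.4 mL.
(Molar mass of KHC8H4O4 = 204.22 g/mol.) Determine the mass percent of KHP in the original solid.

KHC8H4O4 + NaOH → KNaC8H4O4 + H2O
n(NaOH) per titration = 0.0294 × 0.137 = 4.03 × 10^-3 mol
n(KHC8H4O4) in each aliquot = 4.03 × 10^-3 mol (1:1 ratio)
n(KHC8H4O4) in the whole flask = 4.03 × 10^-3 × 100.0/10.0 = 0.0403 mol
mass of KHC8H4O4 = 0.0403 × 204.22 = 8.23 g
% KHC8H4O4 = 8.23 / 11.3 × 100 = 72.8 %

72.8 %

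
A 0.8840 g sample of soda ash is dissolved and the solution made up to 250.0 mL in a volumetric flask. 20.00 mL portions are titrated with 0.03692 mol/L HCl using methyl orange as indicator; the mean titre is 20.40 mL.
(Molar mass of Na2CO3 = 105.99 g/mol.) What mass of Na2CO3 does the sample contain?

0.4989 g

Na2CO3 + 2 HCl → 2 NaCl + H2O + CO2
n(HCl) per titration = 0.02040 × 0.03692 = 7.532 × 10^-4 mol
From the 1:2 ratio, n(Na2CO3) in each aliquot = 1/2 × 7.532 × 10^-4 = 3.766 × 10^-4 mol
n(Na2CO3) in the whole flask = 3.766 × 10^-4 × 250.0/20.00 = 4.707 × 10^-3 mol
mass of Na2CO3 = 4.707 × 10^-3 × 105.99 = 0.4989 g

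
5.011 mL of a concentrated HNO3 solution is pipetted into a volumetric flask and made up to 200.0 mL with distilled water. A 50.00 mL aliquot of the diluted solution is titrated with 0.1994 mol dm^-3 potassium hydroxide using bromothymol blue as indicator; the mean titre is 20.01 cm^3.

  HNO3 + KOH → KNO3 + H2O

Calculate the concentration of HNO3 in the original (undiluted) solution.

3.185 mol/L

n(KOH) = 0.02001 × 0.1994 = 3.990 × 10^-3 mol
n(HNO3) in the aliquot = 3.990 × 10^-3 mol (1:1 ratio)
[HNO3]_dilute = 3.990 × 10^-3 / 0.05000 = 0.07980 mol/L
Dilution factor = 200.0 / 5.011 = 39.91
[HNO3]_stock = 0.07980 × 39.91 = 3.185 mol/L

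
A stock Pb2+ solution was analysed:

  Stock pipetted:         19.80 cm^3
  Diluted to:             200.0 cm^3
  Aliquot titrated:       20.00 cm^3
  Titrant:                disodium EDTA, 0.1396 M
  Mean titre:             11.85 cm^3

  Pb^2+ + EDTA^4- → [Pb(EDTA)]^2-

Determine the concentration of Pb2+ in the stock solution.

0.8355 M

n(EDTA) = 0.01185 × 0.1396 = 1.654 × 10^-3 mol
n(Pb2+) in the aliquot = 1.654 × 10^-3 mol (1:1 ratio)
[Pb2+]_dilute = 1.654 × 10^-3 / 0.02000 = 0.08271 mol/L
Dilution factor = 200.0 / 19.80 = 10.10
[Pb2+]_stock = 0.08271 × 10.10 = 0.8355 mol/L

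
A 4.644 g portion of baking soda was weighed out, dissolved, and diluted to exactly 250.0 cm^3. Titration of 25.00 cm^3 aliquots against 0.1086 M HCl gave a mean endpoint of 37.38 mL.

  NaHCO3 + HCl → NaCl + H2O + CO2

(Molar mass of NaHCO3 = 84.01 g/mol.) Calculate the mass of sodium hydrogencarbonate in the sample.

n(HCl) per titration = 0.03738 × 0.1086 = 4.059 × 10^-3 mol
n(NaHCO3) in each aliquot = 4.059 × 10^-3 mol (1:1 ratio)
n(NaHCO3) in the whole flask = 4.059 × 10^-3 × 250.0/25.00 = 0.04059 mol
mass of NaHCO3 = 0.04059 × 84.01 = 3.410 g

3.410 g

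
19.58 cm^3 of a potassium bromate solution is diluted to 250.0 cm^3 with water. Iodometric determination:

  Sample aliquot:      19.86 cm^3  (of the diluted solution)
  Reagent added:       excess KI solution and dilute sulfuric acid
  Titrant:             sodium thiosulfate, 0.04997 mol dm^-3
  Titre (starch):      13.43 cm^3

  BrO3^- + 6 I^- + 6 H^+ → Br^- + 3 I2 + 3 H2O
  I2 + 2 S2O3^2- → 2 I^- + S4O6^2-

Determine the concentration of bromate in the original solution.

n(S2O3^2-) = 0.01343 × 0.04997 = 6.711 × 10^-4 mol
n(I2) = n(S2O3^2-)/2 = 3.355 × 10^-4 mol
From the 1:3 ratio, n(BrO3^-) in the aliquot = 1/3 × 3.355 × 10^-4 = 1.118 × 10^-4 mol
[BrO3^-]_dilute = 1.118 × 10^-4 / 0.01986 = 0.005632 mol/L
[BrO3^-]_original = 0.005632 × 250.0/19.58 = 0.07191 mol/L

0.07191 mol/L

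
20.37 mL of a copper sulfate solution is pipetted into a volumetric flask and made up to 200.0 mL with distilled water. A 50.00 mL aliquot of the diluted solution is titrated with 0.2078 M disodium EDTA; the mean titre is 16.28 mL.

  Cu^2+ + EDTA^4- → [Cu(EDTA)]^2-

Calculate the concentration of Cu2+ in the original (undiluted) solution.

n(EDTA) = 0.01628 × 0.2078 = 3.383 × 10^-3 mol
n(Cu2+) in the aliquot = 3.383 × 10^-3 mol (1:1 ratio)
[Cu2+]_dilute = 3.383 × 10^-3 / 0.05000 = 0.06766 mol/L
Dilution factor = 200.0 / 20.37 = 9.818
[Cu2+]_stock = 0.06766 × 9.818 = 0.6643 mol/L

0.6643 M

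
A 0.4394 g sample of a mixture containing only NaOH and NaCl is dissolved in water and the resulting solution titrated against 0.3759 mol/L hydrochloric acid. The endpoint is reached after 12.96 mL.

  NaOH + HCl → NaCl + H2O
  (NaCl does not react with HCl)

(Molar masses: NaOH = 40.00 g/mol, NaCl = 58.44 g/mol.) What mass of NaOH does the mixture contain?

n(HCl) = 0.01296 × 0.3759 = 4.872 × 10^-3 mol
Let x = n(NaOH), y = n(NaCl).
Titrant: 1x = 4.872 × 10^-3;  mass: 40.00x + 58.44y = 0.4394
Solving, x = 4.872 × 10^-3 mol, y = 4.184 × 10^-3 mol
mass of NaOH = 4.872 × 10^-3 × 40.00 = 0.1949 g

0.1949 g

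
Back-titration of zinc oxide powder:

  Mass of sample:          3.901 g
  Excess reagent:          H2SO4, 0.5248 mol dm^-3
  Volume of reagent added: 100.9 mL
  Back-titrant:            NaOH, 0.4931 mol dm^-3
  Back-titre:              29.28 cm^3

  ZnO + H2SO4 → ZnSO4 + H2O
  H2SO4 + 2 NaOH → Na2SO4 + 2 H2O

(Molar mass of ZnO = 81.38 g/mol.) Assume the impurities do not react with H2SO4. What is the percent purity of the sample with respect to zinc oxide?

n(H2SO4) added = 0.1009 × 0.5248 = 0.05295 mol
n(NaOH) used in back-titration = 0.02928 × 0.4931 = 0.01444 mol
From the 1:2 ratio, n(H2SO4) left over = 1/2 × 0.01444 = 7.219 × 10^-3 mol
n(H2SO4) consumed by analyte = 0.05295 − 7.219 × 10^-3 = 0.04573 mol
n(ZnO) = 0.04573 mol (1:1 ratio)
mass of ZnO = 0.04573 × 81.38 = 3.722 g
% ZnO = 3.722 / 3.901 × 100 = 95.41 %

95.41 %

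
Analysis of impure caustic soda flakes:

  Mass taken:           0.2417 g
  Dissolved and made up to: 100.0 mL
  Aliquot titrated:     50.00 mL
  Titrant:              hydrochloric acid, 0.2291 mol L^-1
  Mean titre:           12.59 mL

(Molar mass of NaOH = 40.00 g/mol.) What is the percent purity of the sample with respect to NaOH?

NaOH + HCl → NaCl + H2O
n(HCl) per titration = 0.01259 × 0.2291 = 2.884 × 10^-3 mol
n(NaOH) in each aliquot = 2.884 × 10^-3 mol (1:1 ratio)
n(NaOH) in the whole flask = 2.884 × 10^-3 × 100.0/50.00 = 5.769 × 10^-3 mol
mass of NaOH = 5.769 × 10^-3 × 40.00 = 0.2307 g
% NaOH = 0.2307 / 0.2417 × 100 = 95.47 %

95.47 %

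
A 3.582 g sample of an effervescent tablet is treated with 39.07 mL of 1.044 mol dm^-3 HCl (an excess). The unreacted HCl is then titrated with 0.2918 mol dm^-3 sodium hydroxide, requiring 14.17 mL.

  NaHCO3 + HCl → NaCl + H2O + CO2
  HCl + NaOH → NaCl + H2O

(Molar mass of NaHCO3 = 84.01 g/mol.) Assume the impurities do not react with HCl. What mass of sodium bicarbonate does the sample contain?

3.079 g

n(HCl) added = 0.03907 × 1.044 = 0.04079 mol
n(NaOH) used in back-titration = 0.01417 × 0.2918 = 4.135 × 10^-3 mol
n(HCl) left over = 4.135 × 10^-3 mol (1:1 ratio)
n(HCl) consumed by analyte = 0.04079 − 4.135 × 10^-3 = 0.03665 mol
n(NaHCO3) = 0.03665 mol (1:1 ratio)
mass of NaHCO3 = 0.03665 × 84.01 = 3.079 g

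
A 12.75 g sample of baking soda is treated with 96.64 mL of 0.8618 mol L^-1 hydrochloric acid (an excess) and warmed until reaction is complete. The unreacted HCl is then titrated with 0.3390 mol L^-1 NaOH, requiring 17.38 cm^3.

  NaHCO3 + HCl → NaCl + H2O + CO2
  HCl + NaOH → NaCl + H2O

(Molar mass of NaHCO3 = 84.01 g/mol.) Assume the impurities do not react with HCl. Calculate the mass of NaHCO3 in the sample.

n(HCl) added = 0.09664 × 0.8618 = 0.08328 mol
n(NaOH) used in back-titration = 0.01738 × 0.3390 = 5.892 × 10^-3 mol
n(HCl) left over = 5.892 × 10^-3 mol (1:1 ratio)
n(HCl) consumed by analyte = 0.08328 − 5.892 × 10^-3 = 0.07739 mol
n(NaHCO3) = 0.07739 mol (1:1 ratio)
mass of NaHCO3 = 0.07739 × 84.01 = 6.502 g

6.502 g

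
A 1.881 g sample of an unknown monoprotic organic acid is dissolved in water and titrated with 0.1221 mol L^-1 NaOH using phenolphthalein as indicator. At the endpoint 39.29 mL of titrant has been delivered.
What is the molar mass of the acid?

392.1 g/mol

n(NaOH) = 0.03929 L × 0.1221 mol/L = 4.797 × 10^-3 mol
n(HA) = 4.797 × 10^-3 mol (1:1 ratio)
M = m / n = 1.881 g / 4.797 × 10^-3 mol = 392.1 g/mol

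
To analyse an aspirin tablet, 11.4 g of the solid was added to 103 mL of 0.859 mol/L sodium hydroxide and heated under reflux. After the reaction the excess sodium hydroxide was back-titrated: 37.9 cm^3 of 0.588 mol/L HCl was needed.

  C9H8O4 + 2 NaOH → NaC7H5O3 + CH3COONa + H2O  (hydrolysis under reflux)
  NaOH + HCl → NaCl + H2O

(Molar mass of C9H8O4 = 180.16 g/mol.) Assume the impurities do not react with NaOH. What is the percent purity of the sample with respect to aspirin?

52.3 %

n(NaOH) added = 0.103 × 0.859 = 0.0885 mol
n(HCl) used in back-titration = 0.0379 × 0.588 = 0.0223 mol
n(NaOH) left over = 0.0223 mol (1:1 ratio)
n(NaOH) consumed by analyte = 0.0885 − 0.0223 = 0.0662 mol
From the 1:2 ratio, n(C9H8O4) = 1/2 × 0.0662 = 0.0331 mol
mass of C9H8O4 = 0.0331 × 180.16 = 5.96 g
% C9H8O4 = 5.96 / 11.4 × 100 = 52.3 %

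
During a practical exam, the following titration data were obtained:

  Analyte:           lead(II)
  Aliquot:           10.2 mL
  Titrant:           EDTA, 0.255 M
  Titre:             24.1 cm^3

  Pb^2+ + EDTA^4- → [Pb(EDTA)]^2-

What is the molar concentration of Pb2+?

0.603 M

n(EDTA) = 0.0241 L × 0.255 mol/L = 6.15 × 10^-3 mol
n(Pb2+) = 6.15 × 10^-3 mol (1:1 mole ratio)
[Pb2+] = 6.15 × 10^-3 mol / 0.0102 L = 0.603 mol/L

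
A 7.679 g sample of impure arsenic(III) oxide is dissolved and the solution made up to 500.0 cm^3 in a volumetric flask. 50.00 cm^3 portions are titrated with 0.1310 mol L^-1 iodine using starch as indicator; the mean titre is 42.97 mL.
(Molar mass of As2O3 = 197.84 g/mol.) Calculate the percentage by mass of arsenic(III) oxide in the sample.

As2O3 + 2 I2 + 2 H2O → As2O5 + 4 HI
n(I2) per titration = 0.04297 × 0.1310 = 5.629 × 10^-3 mol
From the 1:2 ratio, n(As2O3) in each aliquot = 1/2 × 5.629 × 10^-3 = 2.815 × 10^-3 mol
n(As2O3) in the whole flask = 2.815 × 10^-3 × 500.0/50.00 = 0.02815 mol
mass of As2O3 = 0.02815 × 197.84 = 5.568 g
% As2O3 = 5.568 / 7.679 × 100 = 72.51 %

72.51 %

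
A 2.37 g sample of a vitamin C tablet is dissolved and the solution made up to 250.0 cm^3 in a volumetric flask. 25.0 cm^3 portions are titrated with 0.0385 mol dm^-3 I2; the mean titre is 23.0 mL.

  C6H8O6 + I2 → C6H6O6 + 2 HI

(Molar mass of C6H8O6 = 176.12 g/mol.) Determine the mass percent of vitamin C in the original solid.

65.8 %

n(I2) per titration = 0.0230 × 0.0385 = 8.86 × 10^-4 mol
n(C6H8O6) in each aliquot = 8.86 × 10^-4 mol (1:1 ratio)
n(C6H8O6) in the whole flask = 8.86 × 10^-4 × 250.0/25.0 = 8.86 × 10^-3 mol
mass of C6H8O6 = 8.86 × 10^-3 × 176.12 = 1.56 g
% C6H8O6 = 1.56 / 2.37 × 100 = 65.8 %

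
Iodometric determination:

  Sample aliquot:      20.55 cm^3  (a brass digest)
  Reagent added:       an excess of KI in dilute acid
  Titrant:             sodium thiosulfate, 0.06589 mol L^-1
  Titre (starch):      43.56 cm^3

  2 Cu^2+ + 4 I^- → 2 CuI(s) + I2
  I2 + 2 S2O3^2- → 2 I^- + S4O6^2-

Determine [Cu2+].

n(S2O3^2-) = 0.04356 × 0.06589 = 2.870 × 10^-3 mol
n(I2) = n(S2O3^2-)/2 = 1.435 × 10^-3 mol
From the 2:1 ratio, n(Cu2+) in the aliquot = 2/1 × 1.435 × 10^-3 = 2.870 × 10^-3 mol
[Cu2+] = 2.870 × 10^-3 / 0.02055 = 0.1397 mol/L

0.1397 mol/L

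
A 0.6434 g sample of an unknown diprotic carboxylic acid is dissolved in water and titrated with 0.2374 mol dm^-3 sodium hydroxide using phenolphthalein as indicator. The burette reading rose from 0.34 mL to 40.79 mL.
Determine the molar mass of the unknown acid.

n(NaOH) = 0.04045 L × 0.2374 mol/L = 9.603 × 10^-3 mol
From the 1:2 ratio, n(H2A) = 1/2 × 9.603 × 10^-3 = 4.801 × 10^-3 mol
M = m / n = 0.6434 g / 4.801 × 10^-3 mol = 134.0 g/mol

134.0 g/mol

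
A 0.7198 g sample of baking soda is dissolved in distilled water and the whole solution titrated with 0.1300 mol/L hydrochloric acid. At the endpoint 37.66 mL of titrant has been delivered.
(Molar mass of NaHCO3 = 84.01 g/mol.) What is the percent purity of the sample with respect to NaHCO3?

57.14 %

NaHCO3 + HCl → NaCl + H2O + CO2
n(HCl) = 0.03766 L × 0.1300 mol/L = 4.896 × 10^-3 mol
n(NaHCO3) = 4.896 × 10^-3 mol (1:1 ratio)
mass of NaHCO3 = 4.896 × 10^-3 × 84.01 g/mol = 0.4113 g
% NaHCO3 = 0.4113 / 0.7198 × 100 = 57.14 %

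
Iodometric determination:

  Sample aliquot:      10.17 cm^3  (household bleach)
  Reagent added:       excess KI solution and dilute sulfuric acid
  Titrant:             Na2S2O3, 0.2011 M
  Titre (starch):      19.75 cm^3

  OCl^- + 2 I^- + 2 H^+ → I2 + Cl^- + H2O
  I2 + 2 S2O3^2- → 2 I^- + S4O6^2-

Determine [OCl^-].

0.1953 M

n(S2O3^2-) = 0.01975 × 0.2011 = 3.972 × 10^-3 mol
n(I2) = n(S2O3^2-)/2 = 1.986 × 10^-3 mol
n(OCl^-) in the aliquot = 1.986 × 10^-3 mol (1:1 ratio)
[OCl^-] = 1.986 × 10^-3 / 0.01017 = 0.1953 mol/L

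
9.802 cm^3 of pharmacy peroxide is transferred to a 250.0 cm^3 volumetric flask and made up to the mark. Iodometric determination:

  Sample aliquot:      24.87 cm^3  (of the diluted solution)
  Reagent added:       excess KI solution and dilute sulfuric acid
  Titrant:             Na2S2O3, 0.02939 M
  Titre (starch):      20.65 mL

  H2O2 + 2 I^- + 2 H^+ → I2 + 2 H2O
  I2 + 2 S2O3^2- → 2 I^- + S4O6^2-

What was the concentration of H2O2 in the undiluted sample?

n(S2O3^2-) = 0.02065 × 0.02939 = 6.069 × 10^-4 mol
n(I2) = n(S2O3^2-)/2 = 3.035 × 10^-4 mol
n(H2O2) in the aliquot = 3.035 × 10^-4 mol (1:1 ratio)
[H2O2]_dilute = 3.035 × 10^-4 / 0.02487 = 0.01220 mol/L
[H2O2]_original = 0.01220 × 250.0/9.802 = 0.3112 mol/L

0.3112 M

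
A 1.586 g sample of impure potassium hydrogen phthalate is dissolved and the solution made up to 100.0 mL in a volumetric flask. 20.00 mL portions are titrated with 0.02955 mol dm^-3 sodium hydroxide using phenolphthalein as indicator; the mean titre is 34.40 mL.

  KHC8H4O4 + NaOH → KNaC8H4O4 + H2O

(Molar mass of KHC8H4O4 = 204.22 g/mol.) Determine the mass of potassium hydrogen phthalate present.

n(NaOH) per titration = 0.03440 × 0.02955 = 1.017 × 10^-3 mol
n(KHC8H4O4) in each aliquot = 1.017 × 10^-3 mol (1:1 ratio)
n(KHC8H4O4) in the whole flask = 1.017 × 10^-3 × 100.0/20.00 = 5.083 × 10^-3 mol
mass of KHC8H4O4 = 5.083 × 10^-3 × 204.22 = 1.038 g

1.038 g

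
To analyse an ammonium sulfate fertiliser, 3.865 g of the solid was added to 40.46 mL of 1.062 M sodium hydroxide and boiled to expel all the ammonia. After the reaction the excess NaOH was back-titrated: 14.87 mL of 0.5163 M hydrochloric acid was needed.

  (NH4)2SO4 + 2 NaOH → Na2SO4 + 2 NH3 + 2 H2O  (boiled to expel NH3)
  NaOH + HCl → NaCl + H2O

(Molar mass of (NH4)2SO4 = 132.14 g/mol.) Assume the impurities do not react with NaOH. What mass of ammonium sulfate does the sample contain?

2.332 g

n(NaOH) added = 0.04046 × 1.062 = 0.04297 mol
n(HCl) used in back-titration = 0.01487 × 0.5163 = 7.677 × 10^-3 mol
n(NaOH) left over = 7.677 × 10^-3 mol (1:1 ratio)
n(NaOH) consumed by analyte = 0.04297 − 7.677 × 10^-3 = 0.03529 mol
From the 1:2 ratio, n((NH4)2SO4) = 1/2 × 0.03529 = 0.01765 mol
mass of (NH4)2SO4 = 0.01765 × 132.14 = 2.332 g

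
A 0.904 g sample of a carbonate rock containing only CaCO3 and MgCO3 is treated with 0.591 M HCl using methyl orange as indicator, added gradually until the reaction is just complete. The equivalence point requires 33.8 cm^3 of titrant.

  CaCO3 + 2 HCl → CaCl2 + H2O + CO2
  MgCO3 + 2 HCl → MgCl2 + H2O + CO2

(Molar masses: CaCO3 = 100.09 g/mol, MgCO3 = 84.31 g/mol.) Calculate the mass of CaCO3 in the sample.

0.393 g

n(HCl) = 0.0338 × 0.591 = 0.0200 mol
Let x = n(CaCO3), y = n(MgCO3).
Titrant: 2x + 2y = 0.0200;  mass: 100.09x + 84.31y = 0.904
Solving, x = 3.92 × 10^-3 mol, y = 6.06 × 10^-3 mol
mass of CaCO3 = 3.92 × 10^-3 × 100.09 = 0.393 g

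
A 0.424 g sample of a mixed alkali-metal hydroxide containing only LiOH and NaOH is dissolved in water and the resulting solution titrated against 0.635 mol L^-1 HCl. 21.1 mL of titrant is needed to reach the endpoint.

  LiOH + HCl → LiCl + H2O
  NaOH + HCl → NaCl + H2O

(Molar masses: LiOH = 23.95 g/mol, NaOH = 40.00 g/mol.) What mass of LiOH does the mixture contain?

0.167 g

n(HCl) = 0.0211 × 0.635 = 0.0134 mol
Let x = n(LiOH), y = n(NaOH).
Titrant: 1x + 1y = 0.0134;  mass: 23.95x + 40.00y = 0.424
Solving, x = 6.97 × 10^-3 mol, y = 6.42 × 10^-3 mol
mass of LiOH = 6.97 × 10^-3 × 23.95 = 0.167 g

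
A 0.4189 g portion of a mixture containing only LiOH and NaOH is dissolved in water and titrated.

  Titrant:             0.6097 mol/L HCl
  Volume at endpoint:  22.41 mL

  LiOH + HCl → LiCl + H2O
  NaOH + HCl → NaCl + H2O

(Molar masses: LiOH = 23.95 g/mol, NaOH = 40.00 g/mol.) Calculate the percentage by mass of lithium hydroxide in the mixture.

n(HCl) = 0.02241 × 0.6097 = 0.01366 mol
Let x = n(LiOH), y = n(NaOH).
Titrant: 1x + 1y = 0.01366;  mass: 23.95x + 40.00y = 0.4189
Solving, x = 7.952 × 10^-3 mol, y = 5.711 × 10^-3 mol
mass of LiOH = 7.952 × 10^-3 × 23.95 = 0.1905 g
% LiOH = 0.1905 / 0.4189 × 100 = 45.47 %

45.47 %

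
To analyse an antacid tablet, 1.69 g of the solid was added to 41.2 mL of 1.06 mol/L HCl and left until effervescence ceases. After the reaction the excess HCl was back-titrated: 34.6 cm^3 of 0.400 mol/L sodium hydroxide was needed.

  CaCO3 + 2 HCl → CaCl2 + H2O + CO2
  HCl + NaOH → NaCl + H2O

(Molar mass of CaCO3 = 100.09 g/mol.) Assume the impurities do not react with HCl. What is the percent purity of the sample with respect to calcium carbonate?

88.3 %

n(HCl) added = 0.0412 × 1.06 = 0.0437 mol
n(NaOH) used in back-titration = 0.0346 × 0.400 = 0.0138 mol
n(HCl) left over = 0.0138 mol (1:1 ratio)
n(HCl) consumed by analyte = 0.0437 − 0.0138 = 0.0298 mol
From the 1:2 ratio, n(CaCO3) = 1/2 × 0.0298 = 0.0149 mol
mass of CaCO3 = 0.0149 × 100.09 = 1.49 g
% CaCO3 = 1.49 / 1.69 × 100 = 88.3 %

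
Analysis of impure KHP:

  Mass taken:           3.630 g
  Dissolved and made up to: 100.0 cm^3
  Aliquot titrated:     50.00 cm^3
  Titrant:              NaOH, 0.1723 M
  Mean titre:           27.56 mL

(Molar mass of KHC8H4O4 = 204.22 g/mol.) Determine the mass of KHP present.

KHC8H4O4 + NaOH → KNaC8H4O4 + H2O
n(NaOH) per titration = 0.02756 × 0.1723 = 4.749 × 10^-3 mol
n(KHC8H4O4) in each aliquot = 4.749 × 10^-3 mol (1:1 ratio)
n(KHC8H4O4) in the whole flask = 4.749 × 10^-3 × 100.0/50.00 = 9.497 × 10^-3 mol
mass of KHC8H4O4 = 9.497 × 10^-3 × 204.22 = 1.940 g

1.940 g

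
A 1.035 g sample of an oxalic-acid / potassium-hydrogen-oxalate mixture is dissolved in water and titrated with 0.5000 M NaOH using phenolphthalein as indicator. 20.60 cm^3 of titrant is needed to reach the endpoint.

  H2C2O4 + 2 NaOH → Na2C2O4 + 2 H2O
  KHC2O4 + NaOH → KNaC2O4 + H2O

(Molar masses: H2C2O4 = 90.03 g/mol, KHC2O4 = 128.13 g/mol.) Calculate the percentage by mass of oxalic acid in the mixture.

n(NaOH) = 0.02060 × 0.5000 = 0.01030 mol
Let x = n(H2C2O4), y = n(KHC2O4).
Titrant: 2x + 1y = 0.01030;  mass: 90.03x + 128.13y = 1.035
Solving, x = 1.713 × 10^-3 mol, y = 6.874 × 10^-3 mol
mass of H2C2O4 = 1.713 × 10^-3 × 90.03 = 0.1542 g
% H2C2O4 = 0.1542 / 1.035 × 100 = 14.90 %

14.90 %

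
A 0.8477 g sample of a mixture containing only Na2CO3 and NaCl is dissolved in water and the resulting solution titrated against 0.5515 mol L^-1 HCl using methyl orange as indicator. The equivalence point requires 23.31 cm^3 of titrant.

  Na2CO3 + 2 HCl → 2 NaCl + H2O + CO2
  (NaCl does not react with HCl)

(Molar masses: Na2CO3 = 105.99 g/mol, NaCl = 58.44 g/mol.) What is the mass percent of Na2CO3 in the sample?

n(HCl) = 0.02331 × 0.5515 = 0.01286 mol
Let x = n(Na2CO3), y = n(NaCl).
Titrant: 2x = 0.01286;  mass: 105.99x + 58.44y = 0.8477
Solving, x = 6.428 × 10^-3 mol, y = 2.848 × 10^-3 mol
mass of Na2CO3 = 6.428 × 10^-3 × 105.99 = 0.6813 g
% Na2CO3 = 0.6813 / 0.8477 × 100 = 80.37 %

80.37 %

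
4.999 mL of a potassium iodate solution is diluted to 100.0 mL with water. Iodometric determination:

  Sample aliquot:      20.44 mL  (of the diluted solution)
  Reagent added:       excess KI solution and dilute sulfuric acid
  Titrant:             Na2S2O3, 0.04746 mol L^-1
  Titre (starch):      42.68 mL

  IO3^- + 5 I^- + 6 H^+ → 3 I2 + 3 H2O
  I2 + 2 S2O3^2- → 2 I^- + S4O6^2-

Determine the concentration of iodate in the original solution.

n(S2O3^2-) = 0.04268 × 0.04746 = 2.026 × 10^-3 mol
n(I2) = n(S2O3^2-)/2 = 1.013 × 10^-3 mol
From the 1:3 ratio, n(IO3^-) in the aliquot = 1/3 × 1.013 × 10^-3 = 3.376 × 10^-4 mol
[IO3^-]_dilute = 3.376 × 10^-4 / 0.02044 = 0.01652 mol/L
[IO3^-]_original = 0.01652 × 100.0/4.999 = 0.3304 mol/L

0.3304 mol/L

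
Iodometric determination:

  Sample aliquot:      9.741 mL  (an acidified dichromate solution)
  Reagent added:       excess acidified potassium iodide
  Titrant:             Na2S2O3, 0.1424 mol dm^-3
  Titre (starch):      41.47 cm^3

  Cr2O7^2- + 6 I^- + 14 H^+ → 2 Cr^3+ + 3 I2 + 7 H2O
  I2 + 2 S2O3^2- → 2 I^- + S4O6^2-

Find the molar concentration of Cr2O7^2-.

0.1010 mol/L

n(S2O3^2-) = 0.04147 × 0.1424 = 5.905 × 10^-3 mol
n(I2) = n(S2O3^2-)/2 = 2.953 × 10^-3 mol
From the 1:3 ratio, n(Cr2O7^2-) in the aliquot = 1/3 × 2.953 × 10^-3 = 9.842 × 10^-4 mol
[Cr2O7^2-] = 9.842 × 10^-4 / 0.009741 = 0.1010 mol/L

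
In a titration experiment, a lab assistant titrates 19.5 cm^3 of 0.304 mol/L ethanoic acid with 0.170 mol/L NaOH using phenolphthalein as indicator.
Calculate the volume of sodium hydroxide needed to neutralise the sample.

CH3COOH + NaOH → CH3COONa + H2O
n(CH3COOH) = 0.0195 L × 0.304 mol/L = 5.93 × 10^-3 mol
n(NaOH) = 5.93 × 10^-3 mol (1:1 stoichiometry)
V(NaOH) = 5.93 × 10^-3 mol / 0.170 mol/L = 0.0349 L = 34.9 mL

34.9 mL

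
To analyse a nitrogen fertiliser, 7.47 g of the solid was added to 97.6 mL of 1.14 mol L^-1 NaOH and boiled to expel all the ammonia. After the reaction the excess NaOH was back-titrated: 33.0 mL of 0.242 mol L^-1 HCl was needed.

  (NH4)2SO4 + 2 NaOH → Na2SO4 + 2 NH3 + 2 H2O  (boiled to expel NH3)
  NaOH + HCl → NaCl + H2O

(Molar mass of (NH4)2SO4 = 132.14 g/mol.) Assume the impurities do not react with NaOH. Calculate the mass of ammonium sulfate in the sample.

6.82 g

n(NaOH) added = 0.0976 × 1.14 = 0.111 mol
n(HCl) used in back-titration = 0.0330 × 0.242 = 7.99 × 10^-3 mol
n(NaOH) left over = 7.99 × 10^-3 mol (1:1 ratio)
n(NaOH) consumed by analyte = 0.111 − 7.99 × 10^-3 = 0.103 mol
From the 1:2 ratio, n((NH4)2SO4) = 1/2 × 0.103 = 0.0516 mol
mass of (NH4)2SO4 = 0.0516 × 132.14 = 6.82 g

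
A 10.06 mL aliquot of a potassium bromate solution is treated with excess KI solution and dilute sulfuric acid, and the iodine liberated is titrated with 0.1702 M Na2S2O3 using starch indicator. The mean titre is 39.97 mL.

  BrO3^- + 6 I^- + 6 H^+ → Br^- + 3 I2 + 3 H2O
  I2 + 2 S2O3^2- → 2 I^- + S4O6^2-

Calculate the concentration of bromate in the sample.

0.1127 M

n(S2O3^2-) = 0.03997 × 0.1702 = 6.803 × 10^-3 mol
n(I2) = n(S2O3^2-)/2 = 3.401 × 10^-3 mol
From the 1:3 ratio, n(BrO3^-) in the aliquot = 1/3 × 3.401 × 10^-3 = 1.134 × 10^-3 mol
[BrO3^-] = 1.134 × 10^-3 / 0.01006 = 0.1127 mol/L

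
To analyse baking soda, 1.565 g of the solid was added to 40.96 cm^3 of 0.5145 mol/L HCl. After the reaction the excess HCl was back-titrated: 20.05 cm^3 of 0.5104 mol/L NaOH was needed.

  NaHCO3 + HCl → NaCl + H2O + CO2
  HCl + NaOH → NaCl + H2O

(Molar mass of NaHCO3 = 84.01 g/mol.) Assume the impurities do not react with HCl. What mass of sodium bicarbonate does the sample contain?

0.9107 g

n(HCl) added = 0.04096 × 0.5145 = 0.02107 mol
n(NaOH) used in back-titration = 0.02005 × 0.5104 = 0.01023 mol
n(HCl) left over = 0.01023 mol (1:1 ratio)
n(HCl) consumed by analyte = 0.02107 − 0.01023 = 0.01084 mol
n(NaHCO3) = 0.01084 mol (1:1 ratio)
mass of NaHCO3 = 0.01084 × 84.01 = 0.9107 g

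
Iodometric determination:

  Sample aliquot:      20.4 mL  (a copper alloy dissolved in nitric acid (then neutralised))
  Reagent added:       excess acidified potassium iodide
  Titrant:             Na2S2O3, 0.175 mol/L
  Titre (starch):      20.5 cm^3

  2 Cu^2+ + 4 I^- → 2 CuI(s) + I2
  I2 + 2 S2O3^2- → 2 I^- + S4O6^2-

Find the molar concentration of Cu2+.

n(S2O3^2-) = 0.0205 × 0.175 = 3.59 × 10^-3 mol
n(I2) = n(S2O3^2-)/2 = 1.79 × 10^-3 mol
From the 2:1 ratio, n(Cu2+) in the aliquot = 2/1 × 1.79 × 10^-3 = 3.59 × 10^-3 mol
[Cu2+] = 3.59 × 10^-3 / 0.0204 = 0.176 mol/L

0.176 mol/L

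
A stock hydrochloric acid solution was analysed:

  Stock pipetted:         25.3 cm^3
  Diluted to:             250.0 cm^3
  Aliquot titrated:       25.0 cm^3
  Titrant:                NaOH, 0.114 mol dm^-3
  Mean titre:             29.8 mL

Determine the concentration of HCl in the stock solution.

1.34 mol/L

HCl + NaOH → NaCl + H2O
n(NaOH) = 0.0298 × 0.114 = 3.40 × 10^-3 mol
n(HCl) in the aliquot = 3.40 × 10^-3 mol (1:1 ratio)
[HCl]_dilute = 3.40 × 10^-3 / 0.0250 = 0.136 mol/L
Dilution factor = 250.0 / 25.3 = 9.881
[HCl]_stock = 0.136 × 9.881 = 1.34 mol/L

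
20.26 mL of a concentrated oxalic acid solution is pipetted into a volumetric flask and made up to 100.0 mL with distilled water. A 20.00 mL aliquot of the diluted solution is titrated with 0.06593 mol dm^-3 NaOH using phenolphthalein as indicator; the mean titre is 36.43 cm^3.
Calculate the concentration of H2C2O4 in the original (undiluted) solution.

H2C2O4 + 2 NaOH → Na2C2O4 + 2 H2O
n(NaOH) = 0.03643 × 0.06593 = 2.402 × 10^-3 mol
From the 1:2 ratio, n(H2C2O4) in the aliquot = 1/2 × 2.402 × 10^-3 = 1.201 × 10^-3 mol
[H2C2O4]_dilute = 1.201 × 10^-3 / 0.02000 = 0.06005 mol/L
Dilution factor = 100.0 / 20.26 = 4.936
[H2C2O4]_stock = 0.06005 × 4.936 = 0.2964 mol/L

0.2964 mol/L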